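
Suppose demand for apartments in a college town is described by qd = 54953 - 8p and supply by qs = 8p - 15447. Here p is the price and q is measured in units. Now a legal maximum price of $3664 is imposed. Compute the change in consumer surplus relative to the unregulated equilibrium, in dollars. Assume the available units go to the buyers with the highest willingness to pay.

8037856

Without the control the market clears where 54953 - 8p = 8p - 15447, i.e. p* = 4400 and q* = 19753.
Because the ceiling (3664) lies below the market-clearing price, it is binding.
At p = 3664: qd = 54953 - 8·3664 = 25641 and qs = 8·3664 - 15447 = 13865.
Consumer surplus without the control is ½ · (6869.125 - 4400) · 19753 = 24386313.0625.
With the ceiling, 13865 units are sold at 3664 (assume they go to the highest-value buyers). The demand price at q = 13865 is 5136, so CS = ½ · [(6869.125 - 3664) + (5136 - 3664)] · 13865 = 32424169.0625.
Change in consumer surplus = 32424169.0625 - 24386313.0625 = 8037856.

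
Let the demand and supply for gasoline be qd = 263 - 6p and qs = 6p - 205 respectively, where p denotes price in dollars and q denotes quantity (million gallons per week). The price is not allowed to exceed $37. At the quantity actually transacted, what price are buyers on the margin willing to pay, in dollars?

Equilibrium: 263 - 6p = 6p - 205, so 468 = 12p and p* = 39, q* = 29.
Because the ceiling (37) lies below the market-clearing price, it is binding.
At p = 37: qd = 263 - 6·37 = 41 and qs = 6·37 - 205 = 17.
Only 17 units reach the market. On the demand curve, the marginal buyer's willingness to pay at q = 17 is (263 - 17)/6 = 41.

41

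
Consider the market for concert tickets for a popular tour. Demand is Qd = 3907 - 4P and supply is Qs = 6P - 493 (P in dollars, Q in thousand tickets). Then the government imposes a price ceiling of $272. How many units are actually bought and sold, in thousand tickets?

1139

Without the control the market clears where 3907 - 4P = 6P - 493, i.e. P* = 440 and Q* = 2147.
Since 272 < 440, the ceiling is binding.
At P = 272: Qd = 3907 - 4·272 = 2819 and Qs = 6·272 - 493 = 1139.
The quantity actually transacted is the short side, supply: 1139.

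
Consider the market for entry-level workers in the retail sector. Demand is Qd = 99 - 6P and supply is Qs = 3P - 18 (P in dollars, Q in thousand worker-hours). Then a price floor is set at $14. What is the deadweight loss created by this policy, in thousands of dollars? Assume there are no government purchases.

In a free market, 99 - 6P = 3P - 18 gives the equilibrium P* = 13, Q* = 21.
The floor of 14 is above the equilibrium price 13, so it binds.
At P = 14: Qd = 99 - 6·14 = 15 and Qs = 3·14 - 18 = 24.
Quantity traded falls to 15. At Q = 15 the demand price is (99 - 15)/6 = 14 and the supply price is (18 + 15)/3 = 11.
Deadweight loss = ½ · (14 - 11) · (21 - 15) = ½ · 3 · 6 = 9.

9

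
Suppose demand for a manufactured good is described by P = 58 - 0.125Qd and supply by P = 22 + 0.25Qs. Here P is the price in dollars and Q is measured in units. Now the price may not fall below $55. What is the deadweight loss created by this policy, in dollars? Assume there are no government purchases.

972

Rearranging demand gives Qd = 464 - 8P; rearranging supply gives Qs = 4P - 88. In a free market, 464 - 8P = 4P - 88 gives the equilibrium P* = 46, Q* = 96.
Because the floor (55) lies above the market-clearing price, it is binding.
At P = 55: Qd = 464 - 8·55 = 24 and Qs = 4·55 - 88 = 132.
Quantity traded falls to 24. At Q = 24 the demand price is (464 - 24)/8 = 55 and the supply price is (88 + 24)/4 = 28.
Deadweight loss = ½ · (55 - 28) · (96 - 24) = ½ · 27 · 72 = 972.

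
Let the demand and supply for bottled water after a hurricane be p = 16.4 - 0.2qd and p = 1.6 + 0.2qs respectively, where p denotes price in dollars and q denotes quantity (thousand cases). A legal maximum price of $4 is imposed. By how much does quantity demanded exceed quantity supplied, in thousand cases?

50

Rearranging demand gives qd = 82 - 5p; rearranging supply gives qs = 5p - 8. In a free market, 82 - 5p = 5p - 8 gives the equilibrium p* = 9, q* = 37.
Since 4 < 9, the ceiling is binding.
At p = 4: qd = 82 - 5·4 = 62 and qs = 5·4 - 8 = 12.
Shortage = qd - qs = 62 - 12 = 50.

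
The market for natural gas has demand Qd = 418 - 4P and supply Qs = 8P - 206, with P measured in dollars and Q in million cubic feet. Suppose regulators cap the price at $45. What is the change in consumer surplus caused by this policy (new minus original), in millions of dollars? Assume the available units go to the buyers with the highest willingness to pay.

Without the control the market clears where 418 - 4P = 8P - 206, i.e. P* = 52 and Q* = 210.
Since 45 < 52, the ceiling is binding.
At P = 45: Qd = 418 - 4·45 = 238 and Qs = 8·45 - 206 = 154.
Consumer surplus without the control is ½ · (104.5 - 52) · 210 = 5512.5.
With the ceiling, 154 units are sold at 45 (assume they go to the highest-value buyers). The demand price at Q = 154 is 66, so CS = ½ · [(104.5 - 45) + (66 - 45)] · 154 = 6198.5.
Change in consumer surplus = 6198.5 - 5512.5 = 686.

686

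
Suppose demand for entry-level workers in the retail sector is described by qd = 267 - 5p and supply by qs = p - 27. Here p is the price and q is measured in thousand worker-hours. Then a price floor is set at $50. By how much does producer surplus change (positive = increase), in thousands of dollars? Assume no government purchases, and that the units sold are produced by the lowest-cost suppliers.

4.5

Setting quantity demanded equal to quantity supplied, 267 - 5p = p - 27, gives p* = 49 and q* = 22.
Because the floor (50) lies above the market-clearing price, it is binding.
At p = 50: qd = 267 - 5·50 = 17 and qs = 50 - 27 = 23.
Producer surplus without the control is ½ · (49 - 27) · 22 = 242.
With the floor, 17 units are sold at 50. The supply price at q = 17 is 44, so PS = ½ · [(50 - 27) + (50 - 44)] · 17 = 246.5.
Change in producer surplus = 246.5 - 242 = 4.5.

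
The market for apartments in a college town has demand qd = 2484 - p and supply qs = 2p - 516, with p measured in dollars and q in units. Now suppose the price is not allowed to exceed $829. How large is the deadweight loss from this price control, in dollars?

87723

Equilibrium: 2484 - p = 2p - 516, so 3000 = 3p and p* = 1000, q* = 1484.
Because the ceiling (829) lies below the market-clearing price, it is binding.
At p = 829: qd = 2484 - 829 = 1655 and qs = 2·829 - 516 = 1142.
Quantity traded falls to 1142. At q = 1142 the demand price is 2484 - 1142 = 1342 and the supply price is (516 + 1142)/2 = 829.
Deadweight loss = ½ · (1342 - 829) · (1484 - 1142) = ½ · 513 · 342 = 87723.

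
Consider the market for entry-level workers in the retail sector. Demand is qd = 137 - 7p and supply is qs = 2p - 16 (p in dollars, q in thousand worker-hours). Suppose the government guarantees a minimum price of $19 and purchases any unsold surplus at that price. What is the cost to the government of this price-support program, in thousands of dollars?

Equilibrium: 137 - 7p = 2p - 16, so 153 = 9p and p* = 17, q* = 18.
Because the floor (19) lies above the market-clearing price, it is binding.
At p = 19: qd = 137 - 7·19 = 4 and qs = 2·19 - 16 = 22.
Surplus = qs - qd = 18.
Government expenditure = surplus × support price = 18 × 19 = 342.

342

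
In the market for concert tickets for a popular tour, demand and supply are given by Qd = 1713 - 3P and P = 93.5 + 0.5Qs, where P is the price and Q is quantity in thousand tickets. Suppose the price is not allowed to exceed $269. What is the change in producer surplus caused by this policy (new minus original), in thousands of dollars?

-51282

Rearranging supply gives Qs = 2P - 187. Equilibrium: 1713 - 3P = 2P - 187, so 1900 = 5P and P* = 380, Q* = 573.
Since 269 < 380, the ceiling is binding.
At P = 269: Qd = 1713 - 3·269 = 906 and Qs = 2·269 - 187 = 351.
Producer surplus without the control is ½ · (380 - 93.5) · 573 = 82082.25.
With the ceiling, producers sell 351 units at 269, so PS = ½ · (269 - 93.5) · 351 = 30800.25.
Change in producer surplus = 30800.25 - 82082.25 = -51282.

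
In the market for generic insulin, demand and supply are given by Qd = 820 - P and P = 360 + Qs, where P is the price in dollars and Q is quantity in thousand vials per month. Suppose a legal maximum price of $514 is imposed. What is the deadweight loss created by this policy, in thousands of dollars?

5776

Rearranging supply gives Qs = P - 360. Without the control the market clears where 820 - P = P - 360, i.e. P* = 590 and Q* = 230.
The ceiling of 514 is below the equilibrium price 590, so it binds.
At P = 514: Qd = 820 - 514 = 306 and Qs = 514 - 360 = 154.
Quantity traded falls to 154. At Q = 154 the demand price is 820 - 154 = 666 and the supply price is 360 + 154 = 514.
Deadweight loss = ½ · (666 - 514) · (230 - 154) = ½ · 152 · 76 = 5776.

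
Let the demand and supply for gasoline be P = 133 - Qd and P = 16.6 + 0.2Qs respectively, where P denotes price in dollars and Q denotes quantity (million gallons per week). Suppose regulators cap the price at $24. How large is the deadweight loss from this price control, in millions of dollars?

2160

Rearranging demand gives Qd = 133 - P; rearranging supply gives Qs = 5P - 83. Without the control the market clears where 133 - P = 5P - 83, i.e. P* = 36 and Q* = 97.
Because the ceiling (24) lies below the market-clearing price, it is binding.
At P = 24: Qd = 133 - 24 = 109 and Qs = 5·24 - 83 = 37.
Quantity traded falls to 37. At Q = 37 the demand price is 133 - 37 = 96 and the supply price is (83 + 37)/5 = 24.
Deadweight loss = ½ · (96 - 24) · (97 - 37) = ½ · 72 · 60 = 2160.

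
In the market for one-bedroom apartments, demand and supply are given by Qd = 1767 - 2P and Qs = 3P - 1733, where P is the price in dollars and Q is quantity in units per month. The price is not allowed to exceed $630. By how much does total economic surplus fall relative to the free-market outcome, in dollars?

Equilibrium: 1767 - 2P = 3P - 1733, so 3500 = 5P and P* = 700, Q* = 367.
The ceiling of 630 is below the equilibrium price 700, so it binds.
At P = 630: Qd = 1767 - 2·630 = 507 and Qs = 3·630 - 1733 = 157.
Quantity traded falls to 157. At Q = 157 the demand price is (1767 - 157)/2 = 805 and the supply price is (1733 + 157)/3 = 630.
Deadweight loss = ½ · (805 - 630) · (367 - 157) = ½ · 175 · 210 = 18375.

18375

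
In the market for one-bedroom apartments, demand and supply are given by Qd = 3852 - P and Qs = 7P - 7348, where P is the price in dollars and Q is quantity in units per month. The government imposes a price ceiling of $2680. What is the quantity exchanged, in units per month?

Setting quantity demanded equal to quantity supplied, 3852 - P = 7P - 7348, gives P* = 1400 and Q* = 2452.
The ceiling of 2680 is above the equilibrium price 1400, so it is not binding; the market clears at P* = 1400, Q* = 2452.

2452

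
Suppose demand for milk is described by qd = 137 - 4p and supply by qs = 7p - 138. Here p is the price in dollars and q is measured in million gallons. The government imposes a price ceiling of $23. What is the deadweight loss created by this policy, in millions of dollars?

Setting quantity demanded equal to quantity supplied, 137 - 4p = 7p - 138, gives p* = 25 and q* = 37.
The ceiling of 23 is below the equilibrium price 25, so it binds.
At p = 23: qd = 137 - 4·23 = 45 and qs = 7·23 - 138 = 23.
Quantity traded falls to 23. At q = 23 the demand price is (137 - 23)/4 = 28.5 and the supply price is (138 + 23)/7 = 23.
Deadweight loss = ½ · (28.5 - 23) · (37 - 23) = ½ · 5.5 · 14 = 38.5.

38.5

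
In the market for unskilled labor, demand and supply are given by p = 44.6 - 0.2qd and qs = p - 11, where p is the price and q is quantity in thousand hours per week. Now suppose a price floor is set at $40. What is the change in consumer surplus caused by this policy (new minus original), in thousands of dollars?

-25.5

Rearranging demand gives qd = 223 - 5p. In a free market, 223 - 5p = p - 11 gives the equilibrium p* = 39, q* = 28.
Because the floor (40) lies above the market-clearing price, it is binding.
At p = 40: qd = 223 - 5·40 = 23 and qs = 40 - 11 = 29.
Consumer surplus without the control is ½ · (44.6 - 39) · 28 = 78.4.
With the floor, consumers buy 23 units at 40, so CS = ½ · (44.6 - 40) · 23 = 52.9.
Change in consumer surplus = 52.9 - 78.4 = -25.5.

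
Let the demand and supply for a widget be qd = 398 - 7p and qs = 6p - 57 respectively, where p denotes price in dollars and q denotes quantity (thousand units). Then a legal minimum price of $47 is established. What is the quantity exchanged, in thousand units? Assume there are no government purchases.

Setting quantity demanded equal to quantity supplied, 398 - 7p = 6p - 57, gives p* = 35 and q* = 153.
Because the floor (47) lies above the market-clearing price, it is binding.
At p = 47: qd = 398 - 7·47 = 69 and qs = 6·47 - 57 = 225.
The quantity actually transacted is the short side, demand: 69.

69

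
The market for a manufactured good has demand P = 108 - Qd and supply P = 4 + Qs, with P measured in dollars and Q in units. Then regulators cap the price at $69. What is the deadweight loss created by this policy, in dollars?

Rearranging demand gives Qd = 108 - P; rearranging supply gives Qs = P - 4. Setting quantity demanded equal to quantity supplied, 108 - P = P - 4, gives P* = 56 and Q* = 52.
The ceiling of 69 is above the equilibrium price 56, so it is not binding; the market clears at P* = 56, Q* = 52.
Since the control does not bind, no trades are prevented and deadweight loss is zero.

0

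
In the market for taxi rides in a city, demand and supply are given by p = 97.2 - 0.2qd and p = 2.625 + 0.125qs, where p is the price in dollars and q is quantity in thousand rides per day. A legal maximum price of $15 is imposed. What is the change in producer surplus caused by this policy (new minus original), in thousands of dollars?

-4680

Rearranging demand gives qd = 486 - 5p; rearranging supply gives qs = 8p - 21. Setting quantity demanded equal to quantity supplied, 486 - 5p = 8p - 21, gives p* = 39 and q* = 291.
Since 15 < 39, the ceiling is binding.
At p = 15: qd = 486 - 5·15 = 411 and qs = 8·15 - 21 = 99.
Producer surplus without the control is ½ · (39 - 2.625) · 291 = 5292.5625.
With the ceiling, producers sell 99 units at 15, so PS = ½ · (15 - 2.625) · 99 = 612.5625.
Change in producer surplus = 612.5625 - 5292.5625 = -4680.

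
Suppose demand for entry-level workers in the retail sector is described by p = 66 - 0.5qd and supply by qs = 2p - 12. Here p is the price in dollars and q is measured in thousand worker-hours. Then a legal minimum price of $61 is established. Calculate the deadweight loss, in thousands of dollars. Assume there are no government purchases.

1250

Rearranging demand gives qd = 132 - 2p. Without the control the market clears where 132 - 2p = 2p - 12, i.e. p* = 36 and q* = 60.
Since 61 > 36, the floor is binding.
At p = 61: qd = 132 - 2·61 = 10 and qs = 2·61 - 12 = 110.
Quantity traded falls to 10. At q = 10 the demand price is (132 - 10)/2 = 61 and the supply price is (12 + 10)/2 = 11.
Deadweight loss = ½ · (61 - 11) · (60 - 10) = ½ · 50 · 50 = 1250.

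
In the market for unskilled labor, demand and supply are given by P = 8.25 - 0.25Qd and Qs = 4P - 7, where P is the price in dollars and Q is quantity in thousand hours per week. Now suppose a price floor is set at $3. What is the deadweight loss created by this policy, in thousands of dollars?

Rearranging demand gives Qd = 33 - 4P. Setting quantity demanded equal to quantity supplied, 33 - 4P = 4P - 7, gives P* = 5 and Q* = 13.
The floor of 3 is below the equilibrium price 5, so it is not binding; the market clears at P* = 5, Q* = 13.
Since the control does not bind, no trades are prevented and deadweight loss is zero.

0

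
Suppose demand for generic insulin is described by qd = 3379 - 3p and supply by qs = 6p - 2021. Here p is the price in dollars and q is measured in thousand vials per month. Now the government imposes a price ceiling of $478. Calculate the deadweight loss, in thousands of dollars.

Without the control the market clears where 3379 - 3p = 6p - 2021, i.e. p* = 600 and q* = 1579.
Because the ceiling (478) lies below the market-clearing price, it is binding.
At p = 478: qd = 3379 - 3·478 = 1945 and qs = 6·478 - 2021 = 847.
Quantity traded falls to 847. At q = 847 the demand price is (3379 - 847)/3 = 844 and the supply price is (2021 + 847)/6 = 478.
Deadweight loss = ½ · (844 - 478) · (1579 - 847) = ½ · 366 · 732 = 133956.

133956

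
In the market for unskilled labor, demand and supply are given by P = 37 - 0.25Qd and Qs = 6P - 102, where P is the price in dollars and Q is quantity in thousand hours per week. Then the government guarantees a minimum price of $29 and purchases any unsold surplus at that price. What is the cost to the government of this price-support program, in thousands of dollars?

Rearranging demand gives Qd = 148 - 4P. Equilibrium: 148 - 4P = 6P - 102, so 250 = 10P and P* = 25, Q* = 48.
The floor of 29 is above the equilibrium price 25, so it binds.
At P = 29: Qd = 148 - 4·29 = 32 and Qs = 6·29 - 102 = 72.
Surplus = Qs - Qd = 40.
Government expenditure = surplus × support price = 40 × 29 = 1160.

1160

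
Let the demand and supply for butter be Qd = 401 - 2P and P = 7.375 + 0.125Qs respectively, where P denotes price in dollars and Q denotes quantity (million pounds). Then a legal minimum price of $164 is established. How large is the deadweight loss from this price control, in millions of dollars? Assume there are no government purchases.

Rearranging supply gives Qs = 8P - 59. Without the control the market clears where 401 - 2P = 8P - 59, i.e. P* = 46 and Q* = 309.
Since 164 > 46, the floor is binding.
At P = 164: Qd = 401 - 2·164 = 73 and Qs = 8·164 - 59 = 1253.
Quantity traded falls to 73. At Q = 73 the demand price is (401 - 73)/2 = 164 and the supply price is (59 + 73)/8 = 16.5.
Deadweight loss = ½ · (164 - 16.5) · (309 - 73) = ½ · 147.5 · 236 = 17405.

17405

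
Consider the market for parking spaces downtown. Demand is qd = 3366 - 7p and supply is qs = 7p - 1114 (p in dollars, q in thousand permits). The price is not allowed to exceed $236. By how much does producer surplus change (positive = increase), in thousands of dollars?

-69888

Setting quantity demanded equal to quantity supplied, 3366 - 7p = 7p - 1114, gives p* = 320 and q* = 1126.
The ceiling of 236 is below the equilibrium price 320, so it binds.
At p = 236: qd = 3366 - 7·236 = 1714 and qs = 7·236 - 1114 = 538.
Producer surplus without the control is ½ · (320 - 1114/7) · 1126 = 633938/7.
With the ceiling, producers sell 538 units at 236, so PS = ½ · (236 - 1114/7) · 538 = 144722/7.
Change in producer surplus = 144722/7 - 633938/7 = -69888.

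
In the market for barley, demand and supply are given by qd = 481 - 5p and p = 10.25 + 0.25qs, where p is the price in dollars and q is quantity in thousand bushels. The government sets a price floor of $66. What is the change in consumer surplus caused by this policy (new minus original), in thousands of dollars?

-1368

Rearranging supply gives qs = 4p - 41. Without the control the market clears where 481 - 5p = 4p - 41, i.e. p* = 58 and q* = 191.
The floor of 66 is above the equilibrium price 58, so it binds.
At p = 66: qd = 481 - 5·66 = 151 and qs = 4·66 - 41 = 223.
Consumer surplus without the control is ½ · (96.2 - 58) · 191 = 3648.1.
With the floor, consumers buy 151 units at 66, so CS = ½ · (96.2 - 66) · 151 = 2280.1.
Change in consumer surplus = 2280.1 - 3648.1 = -1368.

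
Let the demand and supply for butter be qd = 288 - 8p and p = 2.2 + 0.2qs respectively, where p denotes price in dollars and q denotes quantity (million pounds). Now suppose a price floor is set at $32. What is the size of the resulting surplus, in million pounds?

Rearranging supply gives qs = 5p - 11. Setting quantity demanded equal to quantity supplied, 288 - 8p = 5p - 11, gives p* = 23 and q* = 104.
The floor of 32 is above the equilibrium price 23, so it binds.
At p = 32: qd = 288 - 8·32 = 32 and qs = 5·32 - 11 = 149.
Surplus = qs - qd = 149 - 32 = 117.

117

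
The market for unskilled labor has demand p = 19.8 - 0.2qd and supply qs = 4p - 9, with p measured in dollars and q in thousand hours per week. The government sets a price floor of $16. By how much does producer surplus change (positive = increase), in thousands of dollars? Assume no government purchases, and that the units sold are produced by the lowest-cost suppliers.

26

Rearranging demand gives qd = 99 - 5p. Equilibrium: 99 - 5p = 4p - 9, so 108 = 9p and p* = 12, q* = 39.
Since 16 > 12, the floor is binding.
At p = 16: qd = 99 - 5·16 = 19 and qs = 4·16 - 9 = 55.
Producer surplus without the control is ½ · (12 - 2.25) · 39 = 190.125.
With the floor, 19 units are sold at 16. The supply price at q = 19 is 7, so PS = ½ · [(16 - 2.25) + (16 - 7)] · 19 = 216.125.
Change in producer surplus = 216.125 - 190.125 = 26.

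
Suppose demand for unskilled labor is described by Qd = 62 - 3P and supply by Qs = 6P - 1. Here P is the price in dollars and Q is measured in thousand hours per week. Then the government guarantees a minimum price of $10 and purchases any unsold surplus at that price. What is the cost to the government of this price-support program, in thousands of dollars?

270

In a free market, 62 - 3P = 6P - 1 gives the equilibrium P* = 7, Q* = 41.
The floor of 10 is above the equilibrium price 7, so it binds.
At P = 10: Qd = 62 - 3·10 = 32 and Qs = 6·10 - 1 = 59.
Surplus = Qs - Qd = 27.
Government expenditure = surplus × support price = 27 × 10 = 270.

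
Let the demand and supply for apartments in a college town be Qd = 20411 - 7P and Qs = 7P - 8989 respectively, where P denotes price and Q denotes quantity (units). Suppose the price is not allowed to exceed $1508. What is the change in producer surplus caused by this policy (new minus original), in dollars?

-2154288

Without the control the market clears where 20411 - 7P = 7P - 8989, i.e. P* = 2100 and Q* = 5711.
Since 1508 < 2100, the ceiling is binding.
At P = 1508: Qd = 20411 - 7·1508 = 9855 and Qs = 7·1508 - 8989 = 1567.
Producer surplus without the control is ½ · (2100 - 8989/7) · 5711 = 32615521/14.
With the ceiling, producers sell 1567 units at 1508, so PS = ½ · (1508 - 8989/7) · 1567 = 2455489/14.
Change in producer surplus = 2455489/14 - 32615521/14 = -2154288.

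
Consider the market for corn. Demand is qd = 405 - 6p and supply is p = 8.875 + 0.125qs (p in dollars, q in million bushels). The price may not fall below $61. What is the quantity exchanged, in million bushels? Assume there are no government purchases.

Rearranging supply gives qs = 8p - 71. In a free market, 405 - 6p = 8p - 71 gives the equilibrium p* = 34, q* = 201.
The floor of 61 is above the equilibrium price 34, so it binds.
At p = 61: qd = 405 - 6·61 = 39 and qs = 8·61 - 71 = 417.
The quantity actually transacted is the short side, demand: 39.

39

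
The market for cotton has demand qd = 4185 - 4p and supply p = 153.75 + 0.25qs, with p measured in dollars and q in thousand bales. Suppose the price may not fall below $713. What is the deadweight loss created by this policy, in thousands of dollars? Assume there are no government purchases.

51076

Rearranging supply gives qs = 4p - 615. Equilibrium: 4185 - 4p = 4p - 615, so 4800 = 8p and p* = 600, q* = 1785.
Since 713 > 600, the floor is binding.
At p = 713: qd = 4185 - 4·713 = 1333 and qs = 4·713 - 615 = 2237.
Quantity traded falls to 1333. At q = 1333 the demand price is (4185 - 1333)/4 = 713 and the supply price is (615 + 1333)/4 = 487.
Deadweight loss = ½ · (713 - 487) · (1785 - 1333) = ½ · 226 · 452 = 51076.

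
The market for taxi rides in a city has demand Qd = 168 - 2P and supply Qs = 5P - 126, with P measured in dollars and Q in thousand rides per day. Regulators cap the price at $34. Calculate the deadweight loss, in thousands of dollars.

560

In a free market, 168 - 2P = 5P - 126 gives the equilibrium P* = 42, Q* = 84.
Since 34 < 42, the ceiling is binding.
At P = 34: Qd = 168 - 2·34 = 100 and Qs = 5·34 - 126 = 44.
Quantity traded falls to 44. At Q = 44 the demand price is (168 - 44)/2 = 62 and the supply price is (126 + 44)/5 = 34.
Deadweight loss = ½ · (62 - 34) · (84 - 44) = ½ · 28 · 40 = 560.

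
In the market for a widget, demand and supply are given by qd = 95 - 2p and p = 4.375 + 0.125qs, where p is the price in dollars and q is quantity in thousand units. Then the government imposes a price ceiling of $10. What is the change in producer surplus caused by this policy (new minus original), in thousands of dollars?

-171

Rearranging supply gives qs = 8p - 35. Without the control the market clears where 95 - 2p = 8p - 35, i.e. p* = 13 and q* = 69.
The ceiling of 10 is below the equilibrium price 13, so it binds.
At p = 10: qd = 95 - 2·10 = 75 and qs = 8·10 - 35 = 45.
Producer surplus without the control is ½ · (13 - 4.375) · 69 = 297.5625.
With the ceiling, producers sell 45 units at 10, so PS = ½ · (10 - 4.375) · 45 = 126.5625.
Change in producer surplus = 126.5625 - 297.5625 = -171.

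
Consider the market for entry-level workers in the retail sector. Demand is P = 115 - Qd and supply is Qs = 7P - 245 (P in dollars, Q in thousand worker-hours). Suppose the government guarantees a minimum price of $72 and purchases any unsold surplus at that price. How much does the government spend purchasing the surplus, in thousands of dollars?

15552

Rearranging demand gives Qd = 115 - P. Setting quantity demanded equal to quantity supplied, 115 - P = 7P - 245, gives P* = 45 and Q* = 70.
The floor of 72 is above the equilibrium price 45, so it binds.
At P = 72: Qd = 115 - 72 = 43 and Qs = 7·72 - 245 = 259.
Surplus = Qs - Qd = 216.
Government expenditure = surplus × support price = 216 × 72 = 15552.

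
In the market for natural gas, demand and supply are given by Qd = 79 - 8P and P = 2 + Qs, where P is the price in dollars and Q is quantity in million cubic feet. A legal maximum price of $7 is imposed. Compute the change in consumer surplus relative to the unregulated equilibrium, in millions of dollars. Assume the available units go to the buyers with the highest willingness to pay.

9.75

Rearranging supply gives Qs = P - 2. Without the control the market clears where 79 - 8P = P - 2, i.e. P* = 9 and Q* = 7.
Because the ceiling (7) lies below the market-clearing price, it is binding.
At P = 7: Qd = 79 - 8·7 = 23 and Qs = 7 - 2 = 5.
Consumer surplus without the control is ½ · (9.875 - 9) · 7 = 3.0625.
With the ceiling, 5 units are sold at 7 (assume they go to the highest-value buyers). The demand price at Q = 5 is 9.25, so CS = ½ · [(9.875 - 7) + (9.25 - 7)] · 5 = 12.8125.
Change in consumer surplus = 12.8125 - 3.0625 = 9.75.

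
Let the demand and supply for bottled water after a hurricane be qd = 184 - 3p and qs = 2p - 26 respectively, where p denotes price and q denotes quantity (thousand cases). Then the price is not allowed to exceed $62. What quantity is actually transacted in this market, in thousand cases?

Without the control the market clears where 184 - 3p = 2p - 26, i.e. p* = 42 and q* = 58.
Since 62 is above p* = 42, the ceiling does not bind and the free-market outcome prevails.

58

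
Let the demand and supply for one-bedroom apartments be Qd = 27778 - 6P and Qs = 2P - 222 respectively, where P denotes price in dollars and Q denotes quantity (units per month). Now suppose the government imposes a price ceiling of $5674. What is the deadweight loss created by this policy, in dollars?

0

Without the control the market clears where 27778 - 6P = 2P - 222, i.e. P* = 3500 and Q* = 6778.
Since 5674 is above P* = 3500, the ceiling does not bind and the free-market outcome prevails.
Since the control does not bind, no trades are prevented and deadweight loss is zero.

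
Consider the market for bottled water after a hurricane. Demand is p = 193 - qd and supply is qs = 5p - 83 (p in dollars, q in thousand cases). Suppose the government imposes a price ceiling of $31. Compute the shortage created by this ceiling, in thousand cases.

90

Rearranging demand gives qd = 193 - p. Without the control the market clears where 193 - p = 5p - 83, i.e. p* = 46 and q* = 147.
The ceiling of 31 is below the equilibrium price 46, so it binds.
At p = 31: qd = 193 - 31 = 162 and qs = 5·31 - 83 = 72.
Shortage = qd - qs = 162 - 72 = 90.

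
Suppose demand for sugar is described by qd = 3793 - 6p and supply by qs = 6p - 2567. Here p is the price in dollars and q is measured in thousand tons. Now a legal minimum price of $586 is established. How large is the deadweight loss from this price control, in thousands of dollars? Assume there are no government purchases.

Without the control the market clears where 3793 - 6p = 6p - 2567, i.e. p* = 530 and q* = 613.
Since 586 > 530, the floor is binding.
At p = 586: qd = 3793 - 6·586 = 277 and qs = 6·586 - 2567 = 949.
Quantity traded falls to 277. At q = 277 the demand price is (3793 - 277)/6 = 586 and the supply price is (2567 + 277)/6 = 474.
Deadweight loss = ½ · (586 - 474) · (613 - 277) = ½ · 112 · 336 = 18816.

18816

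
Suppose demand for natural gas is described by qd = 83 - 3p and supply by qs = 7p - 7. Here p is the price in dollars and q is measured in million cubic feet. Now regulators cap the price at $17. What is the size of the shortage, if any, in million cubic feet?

Setting quantity demanded equal to quantity supplied, 83 - 3p = 7p - 7, gives p* = 9 and q* = 56.
Since 17 is above p* = 9, the ceiling does not bind and the free-market outcome prevails.
Since the control does not bind, there is no shortage.

0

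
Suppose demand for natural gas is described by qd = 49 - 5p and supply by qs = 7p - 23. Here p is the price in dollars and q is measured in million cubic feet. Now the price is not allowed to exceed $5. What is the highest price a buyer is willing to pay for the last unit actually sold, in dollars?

7.4

Without the control the market clears where 49 - 5p = 7p - 23, i.e. p* = 6 and q* = 19.
Since 5 < 6, the ceiling is binding.
At p = 5: qd = 49 - 5·5 = 24 and qs = 7·5 - 23 = 12.
Only 12 units reach the market. On the demand curve, the marginal buyer's willingness to pay at q = 12 is (49 - 12)/5 = 7.4.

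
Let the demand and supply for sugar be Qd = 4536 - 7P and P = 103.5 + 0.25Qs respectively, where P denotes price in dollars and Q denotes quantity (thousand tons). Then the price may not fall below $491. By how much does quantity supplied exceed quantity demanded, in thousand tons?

Rearranging supply gives Qs = 4P - 414. Setting quantity demanded equal to quantity supplied, 4536 - 7P = 4P - 414, gives P* = 450 and Q* = 1386.
The floor of 491 is above the equilibrium price 450, so it binds.
At P = 491: Qd = 4536 - 7·491 = 1099 and Qs = 4·491 - 414 = 1550.
Surplus = Qs - Qd = 1550 - 1099 = 451.

451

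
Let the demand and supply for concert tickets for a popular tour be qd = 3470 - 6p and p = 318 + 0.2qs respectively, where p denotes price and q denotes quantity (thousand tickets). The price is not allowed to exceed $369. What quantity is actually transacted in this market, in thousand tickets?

255

Rearranging supply gives qs = 5p - 1590. Without the control the market clears where 3470 - 6p = 5p - 1590, i.e. p* = 460 and q* = 710.
The ceiling of 369 is below the equilibrium price 460, so it binds.
At p = 369: qd = 3470 - 6·369 = 1256 and qs = 5·369 - 1590 = 255.
The quantity actually transacted is the short side, supply: 255.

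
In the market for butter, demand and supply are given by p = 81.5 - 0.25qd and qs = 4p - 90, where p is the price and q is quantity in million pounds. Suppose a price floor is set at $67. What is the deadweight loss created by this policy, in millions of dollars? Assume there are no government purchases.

Rearranging demand gives qd = 326 - 4p. Setting quantity demanded equal to quantity supplied, 326 - 4p = 4p - 90, gives p* = 52 and q* = 118.
Because the floor (67) lies above the market-clearing price, it is binding.
At p = 67: qd = 326 - 4·67 = 58 and qs = 4·67 - 90 = 178.
Quantity traded falls to 58. At q = 58 the demand price is (326 - 58)/4 = 67 and the supply price is (90 + 58)/4 = 37.
Deadweight loss = ½ · (67 - 37) · (118 - 58) = ½ · 30 · 60 = 900.

900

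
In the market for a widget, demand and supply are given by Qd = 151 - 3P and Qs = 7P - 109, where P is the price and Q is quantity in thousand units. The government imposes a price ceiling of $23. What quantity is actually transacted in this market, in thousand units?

Equilibrium: 151 - 3P = 7P - 109, so 260 = 10P and P* = 26, Q* = 73.
The ceiling of 23 is below the equilibrium price 26, so it binds.
At P = 23: Qd = 151 - 3·23 = 82 and Qs = 7·23 - 109 = 52.
The quantity actually transacted is the short side, supply: 52.

52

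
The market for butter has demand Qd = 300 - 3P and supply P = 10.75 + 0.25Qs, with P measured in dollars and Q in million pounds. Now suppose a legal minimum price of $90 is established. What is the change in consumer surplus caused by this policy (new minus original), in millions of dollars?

-3751.5

Rearranging supply gives Qs = 4P - 43. Setting quantity demanded equal to quantity supplied, 300 - 3P = 4P - 43, gives P* = 49 and Q* = 153.
Because the floor (90) lies above the market-clearing price, it is binding.
At P = 90: Qd = 300 - 3·90 = 30 and Qs = 4·90 - 43 = 317.
Consumer surplus without the control is ½ · (100 - 49) · 153 = 3901.5.
With the floor, consumers buy 30 units at 90, so CS = ½ · (100 - 90) · 30 = 150.
Change in consumer surplus = 150 - 3901.5 = -3751.5.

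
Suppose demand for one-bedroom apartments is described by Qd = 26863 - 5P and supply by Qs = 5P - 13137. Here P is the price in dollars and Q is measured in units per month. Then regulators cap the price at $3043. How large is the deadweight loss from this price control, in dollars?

Setting quantity demanded equal to quantity supplied, 26863 - 5P = 5P - 13137, gives P* = 4000 and Q* = 6863.
Since 3043 < 4000, the ceiling is binding.
At P = 3043: Qd = 26863 - 5·3043 = 11648 and Qs = 5·3043 - 13137 = 2078.
Quantity traded falls to 2078. At Q = 2078 the demand price is (26863 - 2078)/5 = 4957 and the supply price is (13137 + 2078)/5 = 3043.
Deadweight loss = ½ · (4957 - 3043) · (6863 - 2078) = ½ · 1914 · 4785 = 4579245.

4579245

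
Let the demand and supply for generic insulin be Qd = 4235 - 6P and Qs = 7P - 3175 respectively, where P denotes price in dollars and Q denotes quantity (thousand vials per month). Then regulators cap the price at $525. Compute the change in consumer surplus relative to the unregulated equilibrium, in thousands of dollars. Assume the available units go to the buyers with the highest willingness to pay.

14231.25

In a free market, 4235 - 6P = 7P - 3175 gives the equilibrium P* = 570, Q* = 815.
Since 525 < 570, the ceiling is binding.
At P = 525: Qd = 4235 - 6·525 = 1085 and Qs = 7·525 - 3175 = 500.
Consumer surplus without the control is ½ · (4235/6 - 570) · 815 = 664225/12.
With the ceiling, 500 units are sold at 525 (assume they go to the highest-value buyers). The demand price at Q = 500 is 622.5, so CS = ½ · [(4235/6 - 525) + (622.5 - 525)] · 500 = 208750/3.
Change in consumer surplus = 208750/3 - 664225/12 = 14231.25.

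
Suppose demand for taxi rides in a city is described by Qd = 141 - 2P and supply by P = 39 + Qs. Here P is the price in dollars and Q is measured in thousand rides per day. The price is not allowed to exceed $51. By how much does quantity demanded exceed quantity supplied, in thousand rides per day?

Rearranging supply gives Qs = P - 39. Without the control the market clears where 141 - 2P = P - 39, i.e. P* = 60 and Q* = 21.
The ceiling of 51 is below the equilibrium price 60, so it binds.
At P = 51: Qd = 141 - 2·51 = 39 and Qs = 51 - 39 = 12.
Shortage = Qd - Qs = 39 - 12 = 27.

27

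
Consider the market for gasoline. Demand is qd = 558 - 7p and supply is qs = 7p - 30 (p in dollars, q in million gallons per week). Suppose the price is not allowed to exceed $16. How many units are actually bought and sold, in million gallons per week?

Setting quantity demanded equal to quantity supplied, 558 - 7p = 7p - 30, gives p* = 42 and q* = 264.
Since 16 < 42, the ceiling is binding.
At p = 16: qd = 558 - 7·16 = 446 and qs = 7·16 - 30 = 82.
The quantity actually transacted is the short side, supply: 82.

82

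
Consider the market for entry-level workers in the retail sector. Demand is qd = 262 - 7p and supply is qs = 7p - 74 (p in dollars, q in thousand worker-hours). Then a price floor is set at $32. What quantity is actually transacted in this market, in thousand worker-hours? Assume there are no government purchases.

In a free market, 262 - 7p = 7p - 74 gives the equilibrium p* = 24, q* = 94.
The floor of 32 is above the equilibrium price 24, so it binds.
At p = 32: qd = 262 - 7·32 = 38 and qs = 7·32 - 74 = 150.
The quantity actually transacted is the short side, demand: 38.

38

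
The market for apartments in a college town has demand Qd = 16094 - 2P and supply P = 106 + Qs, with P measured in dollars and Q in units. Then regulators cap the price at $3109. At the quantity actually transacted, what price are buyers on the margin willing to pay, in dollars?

6545.5

Rearranging supply gives Qs = P - 106. Equilibrium: 16094 - 2P = P - 106, so 16200 = 3P and P* = 5400, Q* = 5294.
Because the ceiling (3109) lies below the market-clearing price, it is binding.
At P = 3109: Qd = 16094 - 2·3109 = 9876 and Qs = 3109 - 106 = 3003.
Only 3003 units reach the market. On the demand curve, the marginal buyer's willingness to pay at Q = 3003 is (16094 - 3003)/2 = 6545.5.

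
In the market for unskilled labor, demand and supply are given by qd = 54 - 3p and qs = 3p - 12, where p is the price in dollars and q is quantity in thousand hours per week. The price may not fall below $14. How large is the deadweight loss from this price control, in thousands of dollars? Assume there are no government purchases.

Without the control the market clears where 54 - 3p = 3p - 12, i.e. p* = 11 and q* = 21.
The floor of 14 is above the equilibrium price 11, so it binds.
At p = 14: qd = 54 - 3·14 = 12 and qs = 3·14 - 12 = 30.
Quantity traded falls to 12. At q = 12 the demand price is (54 - 12)/3 = 14 and the supply price is (12 + 12)/3 = 8.
Deadweight loss = ½ · (14 - 8) · (21 - 12) = ½ · 6 · 9 = 27.

27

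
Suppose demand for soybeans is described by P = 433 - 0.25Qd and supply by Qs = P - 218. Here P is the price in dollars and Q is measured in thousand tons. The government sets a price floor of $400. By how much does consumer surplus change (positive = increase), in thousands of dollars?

-1520

Rearranging demand gives Qd = 1732 - 4P. In a free market, 1732 - 4P = P - 218 gives the equilibrium P* = 390, Q* = 172.
The floor of 400 is above the equilibrium price 390, so it binds.
At P = 400: Qd = 1732 - 4·400 = 132 and Qs = 400 - 218 = 182.
Consumer surplus without the control is ½ · (433 - 390) · 172 = 3698.
With the floor, consumers buy 132 units at 400, so CS = ½ · (433 - 400) · 132 = 2178.
Change in consumer surplus = 2178 - 3698 = -1520.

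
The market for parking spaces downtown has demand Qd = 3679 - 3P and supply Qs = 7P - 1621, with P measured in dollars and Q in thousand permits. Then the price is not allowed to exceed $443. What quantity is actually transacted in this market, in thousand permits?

Equilibrium: 3679 - 3P = 7P - 1621, so 5300 = 10P and P* = 530, Q* = 2089.
The ceiling of 443 is below the equilibrium price 530, so it binds.
At P = 443: Qd = 3679 - 3·443 = 2350 and Qs = 7·443 - 1621 = 1480.
The quantity actually transacted is the short side, supply: 1480.

1480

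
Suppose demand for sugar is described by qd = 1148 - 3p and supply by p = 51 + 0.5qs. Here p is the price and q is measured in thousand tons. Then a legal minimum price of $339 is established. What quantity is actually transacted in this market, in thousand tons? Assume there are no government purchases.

131

Rearranging supply gives qs = 2p - 102. Without the control the market clears where 1148 - 3p = 2p - 102, i.e. p* = 250 and q* = 398.
Because the floor (339) lies above the market-clearing price, it is binding.
At p = 339: qd = 1148 - 3·339 = 131 and qs = 2·339 - 102 = 576.
The quantity actually transacted is the short side, demand: 131.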